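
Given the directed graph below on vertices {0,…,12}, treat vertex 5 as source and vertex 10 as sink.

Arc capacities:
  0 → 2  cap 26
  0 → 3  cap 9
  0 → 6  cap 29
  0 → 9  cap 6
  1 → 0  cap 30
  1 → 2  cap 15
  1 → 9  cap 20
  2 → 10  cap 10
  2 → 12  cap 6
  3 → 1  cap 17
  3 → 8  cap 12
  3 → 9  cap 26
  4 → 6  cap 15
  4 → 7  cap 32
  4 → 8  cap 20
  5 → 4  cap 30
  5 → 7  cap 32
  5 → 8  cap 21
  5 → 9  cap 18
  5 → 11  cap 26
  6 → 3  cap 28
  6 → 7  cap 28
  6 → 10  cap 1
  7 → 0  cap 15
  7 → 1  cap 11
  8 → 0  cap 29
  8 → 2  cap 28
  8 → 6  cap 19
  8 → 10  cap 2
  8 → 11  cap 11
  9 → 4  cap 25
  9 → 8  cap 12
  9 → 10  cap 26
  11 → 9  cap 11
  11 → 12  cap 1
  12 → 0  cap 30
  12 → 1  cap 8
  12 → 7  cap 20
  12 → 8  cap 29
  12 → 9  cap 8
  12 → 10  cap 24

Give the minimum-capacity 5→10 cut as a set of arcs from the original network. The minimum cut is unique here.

augment #1: 5→8→10 push 2
augment #2: 5→9→10 push 18
augment #3: 5→4→6→10 push 1
augment #4: 5→8→2→10 push 10
augment #5: 5→11→9→10 push 8
augment #6: 5→11→12→10 push 1
augment #7: 5→8→2→12→10 push 6
max flow = 46; residual-reachable set from 5 gives S-side
cut edges (S→T): {(2,10), (2,12), (6,10), (8,10), (9,10), (11,12)} total cap 46

Min-cut arcs: {(2,10), (2,12), (6,10), (8,10), (9,10), (11,12)} (total capacity 46)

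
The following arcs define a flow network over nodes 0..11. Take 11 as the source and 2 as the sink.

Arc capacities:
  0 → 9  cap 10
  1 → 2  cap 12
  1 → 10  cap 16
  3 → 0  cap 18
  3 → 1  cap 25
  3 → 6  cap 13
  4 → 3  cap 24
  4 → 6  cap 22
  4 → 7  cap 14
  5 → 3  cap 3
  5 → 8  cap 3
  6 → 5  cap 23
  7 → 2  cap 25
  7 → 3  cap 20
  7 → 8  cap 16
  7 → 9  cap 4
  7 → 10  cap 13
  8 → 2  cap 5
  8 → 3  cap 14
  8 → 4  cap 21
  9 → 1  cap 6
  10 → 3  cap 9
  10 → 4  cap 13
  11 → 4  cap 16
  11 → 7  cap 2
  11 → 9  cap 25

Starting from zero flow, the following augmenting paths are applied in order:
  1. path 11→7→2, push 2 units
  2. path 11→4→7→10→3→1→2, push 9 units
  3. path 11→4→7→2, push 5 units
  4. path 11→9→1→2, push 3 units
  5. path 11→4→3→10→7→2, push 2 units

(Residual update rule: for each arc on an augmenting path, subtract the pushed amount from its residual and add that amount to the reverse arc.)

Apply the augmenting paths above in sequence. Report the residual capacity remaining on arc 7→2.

Residual capacity of (7,2): 16

after path 1 (11→7→2, push 2): res(7,2)=23
after path 2 (11→4→7→10→3→1→2, push 9): res(7,2)=23
after path 3 (11→4→7→2, push 5): res(7,2)=18
after path 4 (11→9→1→2, push 3): res(7,2)=18
after path 5 (11→4→3→10→7→2, push 2): res(7,2)=16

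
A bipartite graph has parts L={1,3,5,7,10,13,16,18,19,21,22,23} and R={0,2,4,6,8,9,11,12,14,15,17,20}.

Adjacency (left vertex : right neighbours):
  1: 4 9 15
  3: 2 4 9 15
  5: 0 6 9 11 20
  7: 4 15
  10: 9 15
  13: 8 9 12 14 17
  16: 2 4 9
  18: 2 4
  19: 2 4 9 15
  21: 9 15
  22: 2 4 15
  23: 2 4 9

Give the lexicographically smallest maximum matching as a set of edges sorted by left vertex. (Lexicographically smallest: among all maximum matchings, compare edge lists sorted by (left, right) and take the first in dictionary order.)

|M| = 6 (so the lex-smallest maximum matching has 6 edges)
process left vertices in ascending order; for each, take the smallest-labelled available neighbour that still permits 6 edges overall, or leave it unmatched if none does
lex-smallest matching: {1-4, 3-2, 5-0, 7-15, 10-9, 13-8}

Lex-smallest maximum matching: {(1,4), (3,2), (5,0), (7,15), (10,9), (13,8)}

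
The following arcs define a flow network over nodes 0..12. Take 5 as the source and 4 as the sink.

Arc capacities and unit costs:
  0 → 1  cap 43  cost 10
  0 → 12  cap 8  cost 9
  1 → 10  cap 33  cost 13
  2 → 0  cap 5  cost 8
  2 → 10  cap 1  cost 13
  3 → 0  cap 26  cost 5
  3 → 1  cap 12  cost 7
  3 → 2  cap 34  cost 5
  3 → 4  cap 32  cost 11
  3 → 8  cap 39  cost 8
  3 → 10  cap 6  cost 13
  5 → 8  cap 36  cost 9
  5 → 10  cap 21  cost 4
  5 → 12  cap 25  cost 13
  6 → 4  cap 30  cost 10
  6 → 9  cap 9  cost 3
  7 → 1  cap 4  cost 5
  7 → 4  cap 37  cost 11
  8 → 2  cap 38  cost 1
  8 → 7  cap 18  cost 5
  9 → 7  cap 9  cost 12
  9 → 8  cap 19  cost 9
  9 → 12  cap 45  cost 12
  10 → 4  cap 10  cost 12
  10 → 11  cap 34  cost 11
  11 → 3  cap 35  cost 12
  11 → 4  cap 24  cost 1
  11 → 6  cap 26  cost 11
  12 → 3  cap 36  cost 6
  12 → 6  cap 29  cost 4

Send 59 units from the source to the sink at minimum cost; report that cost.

shortest-cost path #1: 5→10→4 push 10 @ unit cost 16 (adds 160)
shortest-cost path #2: 5→10→11→4 push 11 @ unit cost 16 (adds 176)
shortest-cost path #3: 5→8→7→4 push 18 @ unit cost 25 (adds 450)
shortest-cost path #4: 5→12→6→4 push 20 @ unit cost 27 (adds 540)
total cost = 1326

Minimum cost for 59 units: 1326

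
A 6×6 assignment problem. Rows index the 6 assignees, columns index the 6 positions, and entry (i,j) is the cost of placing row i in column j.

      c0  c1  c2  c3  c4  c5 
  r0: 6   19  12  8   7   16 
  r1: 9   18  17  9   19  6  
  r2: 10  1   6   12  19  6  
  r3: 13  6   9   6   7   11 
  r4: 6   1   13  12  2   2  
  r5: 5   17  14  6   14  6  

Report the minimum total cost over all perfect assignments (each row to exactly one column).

optimal assignment: row0→col0 (cost 6), row1→col5 (cost 6), row2→col1 (cost 1), row3→col2 (cost 9), row4→col4 (cost 2), row5→col3 (cost 6)
total = 6 + 6 + 1 + 9 + 2 + 6 = 30

Minimum assignment cost: 30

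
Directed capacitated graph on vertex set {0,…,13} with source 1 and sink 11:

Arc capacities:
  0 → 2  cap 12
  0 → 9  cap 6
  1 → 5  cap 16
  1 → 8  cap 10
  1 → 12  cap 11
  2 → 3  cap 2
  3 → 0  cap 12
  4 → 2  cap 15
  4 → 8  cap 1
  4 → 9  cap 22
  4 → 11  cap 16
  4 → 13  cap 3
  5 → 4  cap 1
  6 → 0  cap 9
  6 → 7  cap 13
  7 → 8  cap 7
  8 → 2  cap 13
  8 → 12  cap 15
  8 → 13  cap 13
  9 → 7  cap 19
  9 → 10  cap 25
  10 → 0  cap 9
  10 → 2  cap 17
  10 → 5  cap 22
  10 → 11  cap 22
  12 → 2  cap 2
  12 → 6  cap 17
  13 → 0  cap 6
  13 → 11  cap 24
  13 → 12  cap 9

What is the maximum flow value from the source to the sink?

Maximum flow value: 20

augment #1: 1→5→4→11 bottleneck 1, total now 1
augment #2: 1→8→13→11 bottleneck 10, total now 11
augment #3: 1→12→6→0→9→10→11 bottleneck 6, total now 17
augment #4: 1→12→6→7→8→13→11 bottleneck 3, total now 20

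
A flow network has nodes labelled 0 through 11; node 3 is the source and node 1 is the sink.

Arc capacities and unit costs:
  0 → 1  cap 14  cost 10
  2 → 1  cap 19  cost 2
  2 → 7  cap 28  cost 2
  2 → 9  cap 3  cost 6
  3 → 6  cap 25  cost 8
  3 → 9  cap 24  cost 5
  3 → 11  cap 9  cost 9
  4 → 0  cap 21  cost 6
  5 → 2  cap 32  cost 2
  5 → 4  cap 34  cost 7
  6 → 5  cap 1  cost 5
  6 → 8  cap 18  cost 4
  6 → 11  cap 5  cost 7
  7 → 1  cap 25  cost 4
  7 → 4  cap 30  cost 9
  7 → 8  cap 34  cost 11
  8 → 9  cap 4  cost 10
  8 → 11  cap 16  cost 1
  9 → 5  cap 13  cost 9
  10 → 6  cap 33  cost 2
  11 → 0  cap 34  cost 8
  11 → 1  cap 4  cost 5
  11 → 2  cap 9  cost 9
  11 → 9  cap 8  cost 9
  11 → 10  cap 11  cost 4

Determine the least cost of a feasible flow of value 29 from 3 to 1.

shortest-cost path #1: 3→11→1 push 4 @ unit cost 14 (adds 56)
shortest-cost path #2: 3→6→5→2→1 push 1 @ unit cost 17 (adds 17)
shortest-cost path #3: 3→9→5→2→1 push 13 @ unit cost 18 (adds 234)
shortest-cost path #4: 3→11→2→1 push 5 @ unit cost 20 (adds 100)
shortest-cost path #5: 3→6→8→11→2→7→1 push 4 @ unit cost 28 (adds 112)
shortest-cost path #6: 3→6→8→11→0→1 push 2 @ unit cost 31 (adds 62)
total cost = 581

Minimum cost for 29 units: 581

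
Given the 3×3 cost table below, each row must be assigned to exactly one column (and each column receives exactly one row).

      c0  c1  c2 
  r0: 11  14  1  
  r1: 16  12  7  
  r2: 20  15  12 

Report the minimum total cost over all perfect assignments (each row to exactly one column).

Minimum assignment cost: 32

optimal assignment: row0→col2 (cost 1), row1→col0 (cost 16), row2→col1 (cost 15)
total = 1 + 16 + 15 = 32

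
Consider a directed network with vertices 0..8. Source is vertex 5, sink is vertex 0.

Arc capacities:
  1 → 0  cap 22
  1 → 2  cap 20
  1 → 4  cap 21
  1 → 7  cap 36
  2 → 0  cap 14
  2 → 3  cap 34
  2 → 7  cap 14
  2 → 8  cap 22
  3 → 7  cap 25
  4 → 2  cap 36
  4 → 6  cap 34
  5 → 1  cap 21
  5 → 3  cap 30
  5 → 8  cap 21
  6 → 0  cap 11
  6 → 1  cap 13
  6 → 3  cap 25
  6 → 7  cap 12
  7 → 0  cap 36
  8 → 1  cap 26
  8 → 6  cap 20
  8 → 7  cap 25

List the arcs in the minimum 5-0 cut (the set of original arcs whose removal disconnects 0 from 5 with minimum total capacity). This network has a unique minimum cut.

Min-cut arcs: {(3,7), (5,1), (5,8)} (total capacity 67)

augment #1: 5→1→0 push 21
augment #2: 5→3→7→0 push 25
augment #3: 5→8→1→0 push 1
augment #4: 5→8→6→0 push 11
augment #5: 5→8→7→0 push 9
max flow = 67; residual-reachable set from 5 gives S-side
cut edges (S→T): {(3,7), (5,1), (5,8)} total cap 67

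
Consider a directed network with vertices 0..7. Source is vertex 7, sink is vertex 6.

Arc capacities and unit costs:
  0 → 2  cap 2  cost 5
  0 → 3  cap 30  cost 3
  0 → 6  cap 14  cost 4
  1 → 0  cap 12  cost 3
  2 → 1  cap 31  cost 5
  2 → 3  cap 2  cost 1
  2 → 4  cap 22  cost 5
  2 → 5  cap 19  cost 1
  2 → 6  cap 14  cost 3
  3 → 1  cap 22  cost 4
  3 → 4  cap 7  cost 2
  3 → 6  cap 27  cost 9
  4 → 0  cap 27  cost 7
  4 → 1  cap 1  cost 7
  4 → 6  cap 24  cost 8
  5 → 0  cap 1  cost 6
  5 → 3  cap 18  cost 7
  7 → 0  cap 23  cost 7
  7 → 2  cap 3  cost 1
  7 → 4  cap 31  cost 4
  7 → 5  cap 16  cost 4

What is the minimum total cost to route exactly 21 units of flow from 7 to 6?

Minimum cost for 21 units: 214

shortest-cost path #1: 7→2→6 push 3 @ unit cost 4 (adds 12)
shortest-cost path #2: 7→0→6 push 14 @ unit cost 11 (adds 154)
shortest-cost path #3: 7→4→6 push 4 @ unit cost 12 (adds 48)
total cost = 214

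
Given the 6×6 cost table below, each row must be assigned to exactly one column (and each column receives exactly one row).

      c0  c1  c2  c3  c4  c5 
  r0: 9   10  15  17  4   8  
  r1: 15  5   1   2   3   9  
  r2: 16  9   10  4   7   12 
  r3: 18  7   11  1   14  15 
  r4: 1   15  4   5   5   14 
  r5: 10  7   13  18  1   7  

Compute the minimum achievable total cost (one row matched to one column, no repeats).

Minimum assignment cost: 21

optimal assignment: row0→col5 (cost 8), row1→col2 (cost 1), row2→col1 (cost 9), row3→col3 (cost 1), row4→col0 (cost 1), row5→col4 (cost 1)
total = 8 + 1 + 9 + 1 + 1 + 1 = 21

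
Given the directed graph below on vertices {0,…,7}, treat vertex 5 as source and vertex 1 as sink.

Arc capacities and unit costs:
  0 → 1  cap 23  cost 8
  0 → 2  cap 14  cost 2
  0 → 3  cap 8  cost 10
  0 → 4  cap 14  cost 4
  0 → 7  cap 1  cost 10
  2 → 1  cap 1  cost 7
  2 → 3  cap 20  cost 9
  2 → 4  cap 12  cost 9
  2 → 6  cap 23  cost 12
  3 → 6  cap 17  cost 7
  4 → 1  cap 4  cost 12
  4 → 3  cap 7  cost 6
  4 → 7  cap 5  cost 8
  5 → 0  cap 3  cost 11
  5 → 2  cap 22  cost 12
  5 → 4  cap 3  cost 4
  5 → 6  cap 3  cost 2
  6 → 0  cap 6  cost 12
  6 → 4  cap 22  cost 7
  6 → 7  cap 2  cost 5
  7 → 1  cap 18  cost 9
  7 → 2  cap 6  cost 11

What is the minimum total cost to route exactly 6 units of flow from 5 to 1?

shortest-cost path #1: 5→6→7→1 push 2 @ unit cost 16 (adds 32)
shortest-cost path #2: 5→4→1 push 3 @ unit cost 16 (adds 48)
shortest-cost path #3: 5→0→1 push 1 @ unit cost 19 (adds 19)
total cost = 99

Minimum cost for 6 units: 99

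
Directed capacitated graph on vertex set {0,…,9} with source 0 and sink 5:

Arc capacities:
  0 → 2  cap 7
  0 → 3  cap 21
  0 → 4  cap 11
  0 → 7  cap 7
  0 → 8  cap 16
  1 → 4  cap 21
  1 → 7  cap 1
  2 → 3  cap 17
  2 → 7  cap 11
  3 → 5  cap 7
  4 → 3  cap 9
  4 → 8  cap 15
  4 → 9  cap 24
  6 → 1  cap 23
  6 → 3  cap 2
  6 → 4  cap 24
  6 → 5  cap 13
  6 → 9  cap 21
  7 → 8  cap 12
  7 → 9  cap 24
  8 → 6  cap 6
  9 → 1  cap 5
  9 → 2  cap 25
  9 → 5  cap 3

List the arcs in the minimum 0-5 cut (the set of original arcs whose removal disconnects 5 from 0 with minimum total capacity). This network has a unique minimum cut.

augment #1: 0→3→5 push 7
augment #2: 0→4→9→5 push 3
augment #3: 0→8→6→5 push 6
max flow = 16; residual-reachable set from 0 gives S-side
cut edges (S→T): {(3,5), (8,6), (9,5)} total cap 16

Min-cut arcs: {(3,5), (8,6), (9,5)} (total capacity 16)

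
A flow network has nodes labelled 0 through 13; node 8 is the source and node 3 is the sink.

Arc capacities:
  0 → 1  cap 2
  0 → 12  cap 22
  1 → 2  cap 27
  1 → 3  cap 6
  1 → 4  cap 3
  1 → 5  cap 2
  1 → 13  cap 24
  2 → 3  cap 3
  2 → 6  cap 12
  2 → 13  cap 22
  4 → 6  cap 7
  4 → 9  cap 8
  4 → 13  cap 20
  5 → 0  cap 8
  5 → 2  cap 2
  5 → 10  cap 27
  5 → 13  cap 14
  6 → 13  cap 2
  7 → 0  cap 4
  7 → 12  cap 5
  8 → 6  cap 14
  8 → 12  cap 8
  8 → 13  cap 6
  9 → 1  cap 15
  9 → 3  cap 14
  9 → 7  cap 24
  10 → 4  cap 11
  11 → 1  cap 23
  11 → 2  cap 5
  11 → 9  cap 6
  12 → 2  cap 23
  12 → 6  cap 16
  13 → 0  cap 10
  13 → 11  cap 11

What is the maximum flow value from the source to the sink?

Maximum flow value: 16

augment #1: 8→12→2→3 bottleneck 3, total now 3
augment #2: 8→13→0→1→3 bottleneck 2, total now 5
augment #3: 8→13→11→1→3 bottleneck 4, total now 9
augment #4: 8→6→13→11→9→3 bottleneck 2, total now 11
augment #5: 8→12→2→13→11→9→3 bottleneck 4, total now 15
augment #6: 8→12→2→13→11→1→4→9→3 bottleneck 1, total now 16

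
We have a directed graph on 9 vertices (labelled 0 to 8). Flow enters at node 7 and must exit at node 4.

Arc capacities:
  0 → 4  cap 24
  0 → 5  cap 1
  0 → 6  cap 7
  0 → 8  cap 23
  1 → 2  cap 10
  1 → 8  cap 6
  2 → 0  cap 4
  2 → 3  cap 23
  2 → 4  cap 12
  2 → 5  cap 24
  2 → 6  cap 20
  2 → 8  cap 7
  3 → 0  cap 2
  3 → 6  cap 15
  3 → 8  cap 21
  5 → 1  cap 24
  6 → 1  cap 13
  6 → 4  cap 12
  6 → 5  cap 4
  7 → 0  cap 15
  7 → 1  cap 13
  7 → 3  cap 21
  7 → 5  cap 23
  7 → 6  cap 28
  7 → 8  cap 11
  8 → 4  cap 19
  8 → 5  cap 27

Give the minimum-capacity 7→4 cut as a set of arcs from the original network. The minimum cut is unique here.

Min-cut arcs: {(1,2), (3,0), (6,4), (7,0), (8,4)} (total capacity 58)

augment #1: 7→0→4 push 15
augment #2: 7→6→4 push 12
augment #3: 7→8→4 push 11
augment #4: 7→1→2→4 push 10
augment #5: 7→1→8→4 push 3
augment #6: 7→3→0→4 push 2
augment #7: 7→3→8→4 push 5
max flow = 58; residual-reachable set from 7 gives S-side
cut edges (S→T): {(1,2), (3,0), (6,4), (7,0), (8,4)} total cap 58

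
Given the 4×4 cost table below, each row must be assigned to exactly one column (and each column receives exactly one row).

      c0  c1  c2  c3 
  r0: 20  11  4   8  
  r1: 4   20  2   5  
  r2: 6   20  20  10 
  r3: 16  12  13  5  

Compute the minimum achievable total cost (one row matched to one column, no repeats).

Minimum assignment cost: 24

optimal assignment: row0→col1 (cost 11), row1→col2 (cost 2), row2→col0 (cost 6), row3→col3 (cost 5)
total = 11 + 2 + 6 + 5 = 24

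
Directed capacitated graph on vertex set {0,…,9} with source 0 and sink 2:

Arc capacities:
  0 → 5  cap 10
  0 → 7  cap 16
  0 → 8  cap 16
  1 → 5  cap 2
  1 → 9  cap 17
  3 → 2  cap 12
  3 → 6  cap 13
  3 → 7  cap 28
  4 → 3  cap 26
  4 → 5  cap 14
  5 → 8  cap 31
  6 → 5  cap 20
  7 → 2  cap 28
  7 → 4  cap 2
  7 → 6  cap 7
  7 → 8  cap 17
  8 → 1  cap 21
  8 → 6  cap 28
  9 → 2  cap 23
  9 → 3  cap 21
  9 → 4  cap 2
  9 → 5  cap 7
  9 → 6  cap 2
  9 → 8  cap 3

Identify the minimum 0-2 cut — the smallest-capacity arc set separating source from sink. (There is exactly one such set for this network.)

Min-cut arcs: {(0,7), (1,9)} (total capacity 33)

augment #1: 0→7→2 push 16
augment #2: 0→8→1→9→2 push 16
augment #3: 0→5→8→1→9→2 push 1
max flow = 33; residual-reachable set from 0 gives S-side
cut edges (S→T): {(0,7), (1,9)} total cap 33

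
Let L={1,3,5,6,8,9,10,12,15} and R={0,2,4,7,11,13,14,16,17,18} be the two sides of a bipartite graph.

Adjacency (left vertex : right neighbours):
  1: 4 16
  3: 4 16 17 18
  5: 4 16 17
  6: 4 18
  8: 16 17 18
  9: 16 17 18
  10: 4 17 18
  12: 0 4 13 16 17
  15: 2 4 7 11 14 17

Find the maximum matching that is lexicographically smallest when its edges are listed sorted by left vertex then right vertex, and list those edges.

Lex-smallest maximum matching: {(1,4), (3,16), (5,17), (6,18), (12,0), (15,2)}

|M| = 6 (so the lex-smallest maximum matching has 6 edges)
process left vertices in ascending order; for each, take the smallest-labelled available neighbour that still permits 6 edges overall, or leave it unmatched if none does
lex-smallest matching: {1-4, 3-16, 5-17, 6-18, 12-0, 15-2}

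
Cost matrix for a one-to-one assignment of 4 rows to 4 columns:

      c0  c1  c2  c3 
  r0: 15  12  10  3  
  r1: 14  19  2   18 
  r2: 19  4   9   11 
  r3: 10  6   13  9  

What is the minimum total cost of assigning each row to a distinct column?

Minimum assignment cost: 19

optimal assignment: row0→col3 (cost 3), row1→col2 (cost 2), row2→col1 (cost 4), row3→col0 (cost 10)
total = 3 + 2 + 4 + 10 = 19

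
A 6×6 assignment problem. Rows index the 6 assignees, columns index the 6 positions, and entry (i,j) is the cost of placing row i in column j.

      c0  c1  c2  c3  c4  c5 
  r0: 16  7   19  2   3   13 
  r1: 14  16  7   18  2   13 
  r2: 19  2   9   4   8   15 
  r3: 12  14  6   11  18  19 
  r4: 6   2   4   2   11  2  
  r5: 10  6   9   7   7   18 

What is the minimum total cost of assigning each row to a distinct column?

Minimum assignment cost: 24

optimal assignment: row0→col3 (cost 2), row1→col4 (cost 2), row2→col1 (cost 2), row3→col2 (cost 6), row4→col5 (cost 2), row5→col0 (cost 10)
total = 2 + 2 + 2 + 6 + 2 + 10 = 24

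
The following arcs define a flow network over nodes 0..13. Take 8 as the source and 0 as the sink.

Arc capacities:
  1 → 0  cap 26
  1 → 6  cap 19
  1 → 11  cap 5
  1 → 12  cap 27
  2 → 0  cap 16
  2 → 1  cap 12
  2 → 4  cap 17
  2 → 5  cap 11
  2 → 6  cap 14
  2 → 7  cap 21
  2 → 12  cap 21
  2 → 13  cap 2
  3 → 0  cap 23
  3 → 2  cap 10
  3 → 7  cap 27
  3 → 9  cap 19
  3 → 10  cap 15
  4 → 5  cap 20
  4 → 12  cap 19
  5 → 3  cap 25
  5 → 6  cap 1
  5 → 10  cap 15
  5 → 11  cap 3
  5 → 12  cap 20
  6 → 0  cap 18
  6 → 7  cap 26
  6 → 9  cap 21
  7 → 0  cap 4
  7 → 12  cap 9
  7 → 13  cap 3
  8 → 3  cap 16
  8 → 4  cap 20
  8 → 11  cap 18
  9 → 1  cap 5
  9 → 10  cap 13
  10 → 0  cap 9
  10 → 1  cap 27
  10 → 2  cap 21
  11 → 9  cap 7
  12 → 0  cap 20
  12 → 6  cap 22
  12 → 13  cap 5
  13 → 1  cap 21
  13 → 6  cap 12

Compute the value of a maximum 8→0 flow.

Maximum flow value: 43

augment #1: 8→3→0 bottleneck 16, total now 16
augment #2: 8→4→12→0 bottleneck 19, total now 35
augment #3: 8→4→5→3→0 bottleneck 1, total now 36
augment #4: 8→11→9→1→0 bottleneck 5, total now 41
augment #5: 8→11→9→10→0 bottleneck 2, total now 43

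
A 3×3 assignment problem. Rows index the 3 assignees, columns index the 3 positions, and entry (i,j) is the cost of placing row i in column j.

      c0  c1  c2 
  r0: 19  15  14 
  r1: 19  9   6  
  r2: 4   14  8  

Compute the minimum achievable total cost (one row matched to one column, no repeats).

optimal assignment: row0→col1 (cost 15), row1→col2 (cost 6), row2→col0 (cost 4)
total = 15 + 6 + 4 = 25

Minimum assignment cost: 25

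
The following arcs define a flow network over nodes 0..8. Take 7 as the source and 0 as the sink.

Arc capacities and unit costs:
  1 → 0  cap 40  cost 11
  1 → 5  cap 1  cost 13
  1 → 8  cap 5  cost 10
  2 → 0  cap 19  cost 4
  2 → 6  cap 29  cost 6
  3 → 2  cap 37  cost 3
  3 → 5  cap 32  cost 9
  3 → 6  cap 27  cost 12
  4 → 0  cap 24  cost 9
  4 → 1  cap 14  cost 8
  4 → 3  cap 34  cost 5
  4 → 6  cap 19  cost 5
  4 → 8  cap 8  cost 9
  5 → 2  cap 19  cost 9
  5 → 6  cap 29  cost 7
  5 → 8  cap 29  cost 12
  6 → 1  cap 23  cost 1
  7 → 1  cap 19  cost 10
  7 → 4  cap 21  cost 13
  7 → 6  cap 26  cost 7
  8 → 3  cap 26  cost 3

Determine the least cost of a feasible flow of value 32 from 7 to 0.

Minimum cost for 32 units: 626

shortest-cost path #1: 7→6→1→0 push 23 @ unit cost 19 (adds 437)
shortest-cost path #2: 7→1→0 push 9 @ unit cost 21 (adds 189)
total cost = 626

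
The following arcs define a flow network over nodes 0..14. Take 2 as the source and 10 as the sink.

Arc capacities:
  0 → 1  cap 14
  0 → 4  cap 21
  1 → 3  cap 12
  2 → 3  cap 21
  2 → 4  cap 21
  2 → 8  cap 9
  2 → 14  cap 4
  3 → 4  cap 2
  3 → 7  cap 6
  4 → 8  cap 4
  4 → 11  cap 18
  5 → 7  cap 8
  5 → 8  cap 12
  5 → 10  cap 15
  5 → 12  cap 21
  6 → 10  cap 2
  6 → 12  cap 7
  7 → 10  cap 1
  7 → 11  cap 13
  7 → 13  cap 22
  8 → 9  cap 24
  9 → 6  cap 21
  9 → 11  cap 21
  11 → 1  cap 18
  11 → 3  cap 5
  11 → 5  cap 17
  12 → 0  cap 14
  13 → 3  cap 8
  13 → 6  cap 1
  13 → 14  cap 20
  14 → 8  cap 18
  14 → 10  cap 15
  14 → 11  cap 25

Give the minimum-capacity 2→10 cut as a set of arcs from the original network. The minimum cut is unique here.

augment #1: 2→14→10 push 4
augment #2: 2→3→7→10 push 1
augment #3: 2→4→11→5→10 push 15
augment #4: 2→8→9→6→10 push 2
augment #5: 2→3→7→13→14→10 push 5
augment #6: 2→4→11→5→7→13→14→10 push 2
max flow = 29; residual-reachable set from 2 gives S-side
cut edges (S→T): {(2,14), (3,7), (6,10), (11,5)} total cap 29

Min-cut arcs: {(2,14), (3,7), (6,10), (11,5)} (total capacity 29)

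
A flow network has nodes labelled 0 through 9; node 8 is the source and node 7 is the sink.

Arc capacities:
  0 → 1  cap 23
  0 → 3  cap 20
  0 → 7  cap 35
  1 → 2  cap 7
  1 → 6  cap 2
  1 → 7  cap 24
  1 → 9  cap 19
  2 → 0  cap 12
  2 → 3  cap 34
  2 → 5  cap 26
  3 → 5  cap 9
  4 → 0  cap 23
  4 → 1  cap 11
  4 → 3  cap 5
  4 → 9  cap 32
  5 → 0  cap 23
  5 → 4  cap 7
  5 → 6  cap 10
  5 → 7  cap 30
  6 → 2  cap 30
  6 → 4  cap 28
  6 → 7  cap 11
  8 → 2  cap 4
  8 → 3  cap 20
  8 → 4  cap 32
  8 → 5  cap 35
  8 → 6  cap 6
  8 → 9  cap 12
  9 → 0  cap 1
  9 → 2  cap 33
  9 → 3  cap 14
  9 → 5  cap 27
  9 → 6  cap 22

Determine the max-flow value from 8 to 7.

augment #1: 8→5→7 bottleneck 30, total now 30
augment #2: 8→6→7 bottleneck 6, total now 36
augment #3: 8→2→0→7 bottleneck 4, total now 40
augment #4: 8→4→0→7 bottleneck 23, total now 63
augment #5: 8→4→1→7 bottleneck 9, total now 72
augment #6: 8→5→0→7 bottleneck 5, total now 77
augment #7: 8→9→0→7 bottleneck 1, total now 78
augment #8: 8→9→6→7 bottleneck 5, total now 83
augment #9: 8→3→5→0→7 bottleneck 2, total now 85
augment #10: 8→3→5→0→1→7 bottleneck 7, total now 92
augment #11: 8→9→2→0→1→7 bottleneck 6, total now 98

Maximum flow value: 98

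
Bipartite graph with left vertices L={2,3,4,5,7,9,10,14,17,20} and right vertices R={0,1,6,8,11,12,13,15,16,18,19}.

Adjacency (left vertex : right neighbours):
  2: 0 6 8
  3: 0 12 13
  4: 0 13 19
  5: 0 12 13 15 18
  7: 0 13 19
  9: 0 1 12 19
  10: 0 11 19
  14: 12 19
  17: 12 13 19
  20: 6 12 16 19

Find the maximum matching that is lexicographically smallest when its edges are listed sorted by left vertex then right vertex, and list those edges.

|M| = 9 (so the lex-smallest maximum matching has 9 edges)
process left vertices in ascending order; for each, take the smallest-labelled available neighbour that still permits 9 edges overall, or leave it unmatched if none does
lex-smallest matching: {2-6, 3-0, 4-13, 5-15, 7-19, 9-1, 10-11, 14-12, 20-16}

Lex-smallest maximum matching: {(2,6), (3,0), (4,13), (5,15), (7,19), (9,1), (10,11), (14,12), (20,16)}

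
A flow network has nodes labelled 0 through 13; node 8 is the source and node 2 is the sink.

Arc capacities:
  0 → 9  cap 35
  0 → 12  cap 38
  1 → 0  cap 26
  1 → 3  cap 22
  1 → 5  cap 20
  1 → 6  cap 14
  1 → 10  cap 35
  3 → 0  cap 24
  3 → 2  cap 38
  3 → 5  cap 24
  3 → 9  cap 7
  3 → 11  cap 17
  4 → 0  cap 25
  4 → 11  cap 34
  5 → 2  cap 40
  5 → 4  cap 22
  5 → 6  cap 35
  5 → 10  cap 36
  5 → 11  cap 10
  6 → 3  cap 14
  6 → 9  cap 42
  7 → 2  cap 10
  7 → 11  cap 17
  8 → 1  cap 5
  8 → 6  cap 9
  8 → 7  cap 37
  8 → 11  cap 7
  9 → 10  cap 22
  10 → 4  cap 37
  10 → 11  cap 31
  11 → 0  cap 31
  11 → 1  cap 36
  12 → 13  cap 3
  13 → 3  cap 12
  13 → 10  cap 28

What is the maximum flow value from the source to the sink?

augment #1: 8→7→2 bottleneck 10, total now 10
augment #2: 8→1→3→2 bottleneck 5, total now 15
augment #3: 8→6→3→2 bottleneck 9, total now 24
augment #4: 8→11→1→3→2 bottleneck 7, total now 31
augment #5: 8→7→11→1→3→2 bottleneck 10, total now 41
augment #6: 8→7→11→1→5→2 bottleneck 7, total now 48

Maximum flow value: 48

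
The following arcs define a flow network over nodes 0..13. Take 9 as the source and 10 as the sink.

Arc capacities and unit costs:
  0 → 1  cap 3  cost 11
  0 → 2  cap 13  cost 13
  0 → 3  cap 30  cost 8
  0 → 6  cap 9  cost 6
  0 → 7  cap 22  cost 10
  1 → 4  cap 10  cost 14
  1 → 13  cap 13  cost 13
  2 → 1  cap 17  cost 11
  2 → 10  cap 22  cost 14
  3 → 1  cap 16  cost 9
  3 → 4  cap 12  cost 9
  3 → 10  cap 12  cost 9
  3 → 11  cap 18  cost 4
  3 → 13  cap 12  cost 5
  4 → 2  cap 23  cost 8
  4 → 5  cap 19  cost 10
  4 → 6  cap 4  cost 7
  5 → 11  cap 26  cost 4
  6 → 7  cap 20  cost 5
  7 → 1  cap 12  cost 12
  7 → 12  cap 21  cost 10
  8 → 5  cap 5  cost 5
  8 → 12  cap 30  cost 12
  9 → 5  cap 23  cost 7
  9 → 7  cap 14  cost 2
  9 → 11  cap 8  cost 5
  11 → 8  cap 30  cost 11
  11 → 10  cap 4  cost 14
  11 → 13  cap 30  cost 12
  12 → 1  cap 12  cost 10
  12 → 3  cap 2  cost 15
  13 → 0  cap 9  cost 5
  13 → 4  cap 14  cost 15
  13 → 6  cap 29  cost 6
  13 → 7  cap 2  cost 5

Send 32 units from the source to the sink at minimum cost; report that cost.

shortest-cost path #1: 9→11→10 push 4 @ unit cost 19 (adds 76)
shortest-cost path #2: 9→7→12→3→10 push 2 @ unit cost 36 (adds 72)
shortest-cost path #3: 9→11→13→0→3→10 push 4 @ unit cost 39 (adds 156)
shortest-cost path #4: 9→5→11→13→0→3→10 push 5 @ unit cost 45 (adds 225)
shortest-cost path #5: 9→7→1→4→2→10 push 10 @ unit cost 50 (adds 500)
shortest-cost path #6: 9→5→11→13→4→2→10 push 7 @ unit cost 60 (adds 420)
total cost = 1449

Minimum cost for 32 units: 1449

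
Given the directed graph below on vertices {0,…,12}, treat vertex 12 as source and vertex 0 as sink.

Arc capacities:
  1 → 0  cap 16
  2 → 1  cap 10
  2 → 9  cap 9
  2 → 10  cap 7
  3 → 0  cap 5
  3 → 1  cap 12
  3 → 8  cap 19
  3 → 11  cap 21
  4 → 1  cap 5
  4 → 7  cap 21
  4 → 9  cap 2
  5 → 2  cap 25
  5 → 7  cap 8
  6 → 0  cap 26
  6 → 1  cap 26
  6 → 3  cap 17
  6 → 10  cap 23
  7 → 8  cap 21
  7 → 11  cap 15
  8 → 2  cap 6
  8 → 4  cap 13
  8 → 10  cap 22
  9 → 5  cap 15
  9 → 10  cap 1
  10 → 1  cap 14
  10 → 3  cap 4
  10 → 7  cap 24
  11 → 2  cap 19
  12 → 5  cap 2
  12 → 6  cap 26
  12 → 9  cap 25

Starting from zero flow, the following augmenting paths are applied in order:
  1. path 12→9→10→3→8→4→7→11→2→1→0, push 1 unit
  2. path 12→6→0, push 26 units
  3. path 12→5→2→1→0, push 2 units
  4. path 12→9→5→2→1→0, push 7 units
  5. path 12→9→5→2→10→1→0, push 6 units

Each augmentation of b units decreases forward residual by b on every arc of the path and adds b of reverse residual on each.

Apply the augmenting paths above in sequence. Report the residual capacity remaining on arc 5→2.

after path 1 (12→9→10→3→8→4→7→11→2→1→0, push 1): res(5,2)=25
after path 2 (12→6→0, push 26): res(5,2)=25
after path 3 (12→5→2→1→0, push 2): res(5,2)=23
after path 4 (12→9→5→2→1→0, push 7): res(5,2)=16
after path 5 (12→9→5→2→10→1→0, push 6): res(5,2)=10

Residual capacity of (5,2): 10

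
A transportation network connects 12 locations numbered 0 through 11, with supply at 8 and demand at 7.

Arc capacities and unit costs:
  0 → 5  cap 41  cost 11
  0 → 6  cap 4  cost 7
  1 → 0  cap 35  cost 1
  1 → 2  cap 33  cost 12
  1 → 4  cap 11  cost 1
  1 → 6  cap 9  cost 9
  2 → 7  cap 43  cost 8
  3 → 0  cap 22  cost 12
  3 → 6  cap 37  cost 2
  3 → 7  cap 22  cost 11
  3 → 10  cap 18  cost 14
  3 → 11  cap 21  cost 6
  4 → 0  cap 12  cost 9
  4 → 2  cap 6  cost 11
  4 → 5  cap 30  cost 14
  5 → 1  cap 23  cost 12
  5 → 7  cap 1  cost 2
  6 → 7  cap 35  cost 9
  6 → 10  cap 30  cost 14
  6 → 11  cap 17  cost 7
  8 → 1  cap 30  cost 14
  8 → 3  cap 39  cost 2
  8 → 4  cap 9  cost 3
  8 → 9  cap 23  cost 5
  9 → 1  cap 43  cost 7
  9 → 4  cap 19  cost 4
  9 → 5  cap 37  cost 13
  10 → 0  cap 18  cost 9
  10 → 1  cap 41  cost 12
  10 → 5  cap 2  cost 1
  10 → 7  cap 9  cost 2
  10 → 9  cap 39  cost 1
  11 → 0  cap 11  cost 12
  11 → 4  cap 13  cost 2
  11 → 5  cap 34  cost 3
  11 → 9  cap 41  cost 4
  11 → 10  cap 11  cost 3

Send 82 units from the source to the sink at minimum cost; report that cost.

Minimum cost for 82 units: 1800

shortest-cost path #1: 8→3→7 push 22 @ unit cost 13 (adds 286)
shortest-cost path #2: 8→3→6→7 push 17 @ unit cost 13 (adds 221)
shortest-cost path #3: 8→4→5→7 push 1 @ unit cost 19 (adds 19)
shortest-cost path #4: 8→4→2→7 push 6 @ unit cost 22 (adds 132)
shortest-cost path #5: 8→4→0→6→7 push 2 @ unit cost 28 (adds 56)
shortest-cost path #6: 8→9→1→0→6→7 push 2 @ unit cost 29 (adds 58)
shortest-cost path #7: 8→9→1→6→7 push 9 @ unit cost 30 (adds 270)
shortest-cost path #8: 8→9→1→2→7 push 12 @ unit cost 32 (adds 384)
shortest-cost path #9: 8→1→2→7 push 11 @ unit cost 34 (adds 374)
total cost = 1800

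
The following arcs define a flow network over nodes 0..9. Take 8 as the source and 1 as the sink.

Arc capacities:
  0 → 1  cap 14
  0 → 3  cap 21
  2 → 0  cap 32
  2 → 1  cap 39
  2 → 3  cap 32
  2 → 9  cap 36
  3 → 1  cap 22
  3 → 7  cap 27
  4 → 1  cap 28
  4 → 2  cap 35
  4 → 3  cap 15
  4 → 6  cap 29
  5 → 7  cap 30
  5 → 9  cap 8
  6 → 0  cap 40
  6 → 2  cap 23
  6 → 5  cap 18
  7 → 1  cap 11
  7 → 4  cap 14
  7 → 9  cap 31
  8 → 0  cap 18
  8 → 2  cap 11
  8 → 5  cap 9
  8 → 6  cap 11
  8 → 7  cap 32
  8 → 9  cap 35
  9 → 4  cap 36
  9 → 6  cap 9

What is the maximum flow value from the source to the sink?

augment #1: 8→0→1 bottleneck 14, total now 14
augment #2: 8→2→1 bottleneck 11, total now 25
augment #3: 8→7→1 bottleneck 11, total now 36
augment #4: 8→0→3→1 bottleneck 4, total now 40
augment #5: 8→6→2→1 bottleneck 11, total now 51
augment #6: 8→7→4→1 bottleneck 14, total now 65
augment #7: 8→9→4→1 bottleneck 14, total now 79
augment #8: 8→9→4→2→1 bottleneck 17, total now 96
augment #9: 8→9→4→3→1 bottleneck 4, total now 100
augment #10: 8→5→9→4→3→1 bottleneck 1, total now 101
augment #11: 8→5→9→6→0→3→1 bottleneck 7, total now 108
augment #12: 8→7→9→6→0→3→1 bottleneck 2, total now 110

Maximum flow value: 110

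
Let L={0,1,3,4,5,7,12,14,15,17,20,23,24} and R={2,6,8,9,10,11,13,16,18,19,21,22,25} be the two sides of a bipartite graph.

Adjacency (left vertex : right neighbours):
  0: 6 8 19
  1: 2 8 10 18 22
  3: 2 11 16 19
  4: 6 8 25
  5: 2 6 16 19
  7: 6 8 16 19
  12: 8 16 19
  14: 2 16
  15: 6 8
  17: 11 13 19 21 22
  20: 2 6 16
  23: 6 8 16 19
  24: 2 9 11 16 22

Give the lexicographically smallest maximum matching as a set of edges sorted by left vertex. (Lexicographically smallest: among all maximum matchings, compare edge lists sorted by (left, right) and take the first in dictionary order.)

Lex-smallest maximum matching: {(0,6), (1,10), (3,11), (4,25), (5,2), (7,8), (12,16), (17,13), (23,19), (24,9)}

|M| = 10 (so the lex-smallest maximum matching has 10 edges)
process left vertices in ascending order; for each, take the smallest-labelled available neighbour that still permits 10 edges overall, or leave it unmatched if none does
lex-smallest matching: {0-6, 1-10, 3-11, 4-25, 5-2, 7-8, 12-16, 17-13, 23-19, 24-9}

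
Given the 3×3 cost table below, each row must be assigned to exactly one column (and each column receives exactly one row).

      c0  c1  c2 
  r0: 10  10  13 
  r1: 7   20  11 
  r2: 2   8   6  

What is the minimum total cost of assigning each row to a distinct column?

Minimum assignment cost: 23

one of 2 optimal assignments: row0→col1 (cost 10), row1→col0 (cost 7), row2→col2 (cost 6)
total = 10 + 7 + 6 = 23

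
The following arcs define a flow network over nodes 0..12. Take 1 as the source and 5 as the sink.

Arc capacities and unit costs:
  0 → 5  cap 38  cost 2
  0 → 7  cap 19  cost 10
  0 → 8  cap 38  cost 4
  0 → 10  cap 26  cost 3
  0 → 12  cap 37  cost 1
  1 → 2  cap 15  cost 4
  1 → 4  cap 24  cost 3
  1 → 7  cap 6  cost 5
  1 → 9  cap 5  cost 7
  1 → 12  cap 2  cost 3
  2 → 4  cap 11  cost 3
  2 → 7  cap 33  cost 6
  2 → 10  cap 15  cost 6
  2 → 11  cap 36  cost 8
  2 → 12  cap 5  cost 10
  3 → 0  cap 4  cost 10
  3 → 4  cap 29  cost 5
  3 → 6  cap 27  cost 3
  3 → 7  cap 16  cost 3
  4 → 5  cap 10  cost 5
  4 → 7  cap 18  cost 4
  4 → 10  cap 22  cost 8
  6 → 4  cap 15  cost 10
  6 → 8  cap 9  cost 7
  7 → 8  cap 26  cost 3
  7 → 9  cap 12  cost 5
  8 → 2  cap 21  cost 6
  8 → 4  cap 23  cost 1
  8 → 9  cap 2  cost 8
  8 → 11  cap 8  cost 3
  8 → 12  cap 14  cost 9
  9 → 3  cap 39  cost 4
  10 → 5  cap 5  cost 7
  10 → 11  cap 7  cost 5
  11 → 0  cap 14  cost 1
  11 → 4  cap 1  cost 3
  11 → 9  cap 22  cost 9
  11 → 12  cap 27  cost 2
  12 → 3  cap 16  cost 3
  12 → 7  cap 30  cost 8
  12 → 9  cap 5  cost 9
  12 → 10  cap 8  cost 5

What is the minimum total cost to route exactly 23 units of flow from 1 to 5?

shortest-cost path #1: 1→4→5 push 10 @ unit cost 8 (adds 80)
shortest-cost path #2: 1→7→8→11→0→5 push 6 @ unit cost 14 (adds 84)
shortest-cost path #3: 1→2→11→0→5 push 7 @ unit cost 15 (adds 105)
total cost = 269

Minimum cost for 23 units: 269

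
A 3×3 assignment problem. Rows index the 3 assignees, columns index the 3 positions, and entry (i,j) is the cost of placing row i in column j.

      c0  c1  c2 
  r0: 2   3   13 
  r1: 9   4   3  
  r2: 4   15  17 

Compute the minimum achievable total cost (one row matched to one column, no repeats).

optimal assignment: row0→col1 (cost 3), row1→col2 (cost 3), row2→col0 (cost 4)
total = 3 + 3 + 4 = 10

Minimum assignment cost: 10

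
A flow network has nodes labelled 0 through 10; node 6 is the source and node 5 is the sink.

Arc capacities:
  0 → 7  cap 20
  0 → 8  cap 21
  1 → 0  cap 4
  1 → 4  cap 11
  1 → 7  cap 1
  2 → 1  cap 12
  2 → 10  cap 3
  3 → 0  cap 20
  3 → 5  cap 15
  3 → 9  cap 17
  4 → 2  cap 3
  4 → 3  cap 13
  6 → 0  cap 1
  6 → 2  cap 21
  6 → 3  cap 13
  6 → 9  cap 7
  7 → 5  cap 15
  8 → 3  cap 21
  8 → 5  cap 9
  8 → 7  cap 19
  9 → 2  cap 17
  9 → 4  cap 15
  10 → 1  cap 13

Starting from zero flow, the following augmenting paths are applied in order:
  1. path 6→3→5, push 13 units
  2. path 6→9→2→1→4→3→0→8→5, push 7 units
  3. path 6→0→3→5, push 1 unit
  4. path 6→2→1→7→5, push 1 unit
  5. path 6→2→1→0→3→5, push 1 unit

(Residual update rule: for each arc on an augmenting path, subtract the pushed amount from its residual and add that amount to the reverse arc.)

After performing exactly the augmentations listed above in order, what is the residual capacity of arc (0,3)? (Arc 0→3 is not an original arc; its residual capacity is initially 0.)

Residual capacity of (0,3): 5

after path 1 (6→3→5, push 13): res(0,3)=0
after path 2 (6→9→2→1→4→3→0→8→5, push 7): res(0,3)=7
after path 3 (6→0→3→5, push 1): res(0,3)=6
after path 4 (6→2→1→7→5, push 1): res(0,3)=6
after path 5 (6→2→1→0→3→5, push 1): res(0,3)=5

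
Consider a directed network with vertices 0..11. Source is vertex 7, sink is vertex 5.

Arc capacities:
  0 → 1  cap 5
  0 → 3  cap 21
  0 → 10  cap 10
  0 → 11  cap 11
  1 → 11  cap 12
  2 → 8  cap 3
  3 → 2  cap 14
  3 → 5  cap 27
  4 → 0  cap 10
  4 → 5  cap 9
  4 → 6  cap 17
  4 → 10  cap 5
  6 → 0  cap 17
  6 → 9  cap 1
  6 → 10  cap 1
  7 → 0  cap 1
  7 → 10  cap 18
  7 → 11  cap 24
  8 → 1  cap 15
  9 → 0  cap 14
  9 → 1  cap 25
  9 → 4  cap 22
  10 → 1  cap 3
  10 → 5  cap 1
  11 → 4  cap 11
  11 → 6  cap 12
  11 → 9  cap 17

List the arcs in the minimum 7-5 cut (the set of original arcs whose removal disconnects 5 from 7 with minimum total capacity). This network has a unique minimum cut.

Min-cut arcs: {(7,0), (7,11), (10,1), (10,5)} (total capacity 29)

augment #1: 7→10→5 push 1
augment #2: 7→0→3→5 push 1
augment #3: 7→11→4→5 push 9
augment #4: 7→11→4→0→3→5 push 2
augment #5: 7→11→6→0→3→5 push 12
augment #6: 7→11→9→0→3→5 push 1
augment #7: 7→10→1→11→9→0→3→5 push 3
max flow = 29; residual-reachable set from 7 gives S-side
cut edges (S→T): {(7,0), (7,11), (10,1), (10,5)} total cap 29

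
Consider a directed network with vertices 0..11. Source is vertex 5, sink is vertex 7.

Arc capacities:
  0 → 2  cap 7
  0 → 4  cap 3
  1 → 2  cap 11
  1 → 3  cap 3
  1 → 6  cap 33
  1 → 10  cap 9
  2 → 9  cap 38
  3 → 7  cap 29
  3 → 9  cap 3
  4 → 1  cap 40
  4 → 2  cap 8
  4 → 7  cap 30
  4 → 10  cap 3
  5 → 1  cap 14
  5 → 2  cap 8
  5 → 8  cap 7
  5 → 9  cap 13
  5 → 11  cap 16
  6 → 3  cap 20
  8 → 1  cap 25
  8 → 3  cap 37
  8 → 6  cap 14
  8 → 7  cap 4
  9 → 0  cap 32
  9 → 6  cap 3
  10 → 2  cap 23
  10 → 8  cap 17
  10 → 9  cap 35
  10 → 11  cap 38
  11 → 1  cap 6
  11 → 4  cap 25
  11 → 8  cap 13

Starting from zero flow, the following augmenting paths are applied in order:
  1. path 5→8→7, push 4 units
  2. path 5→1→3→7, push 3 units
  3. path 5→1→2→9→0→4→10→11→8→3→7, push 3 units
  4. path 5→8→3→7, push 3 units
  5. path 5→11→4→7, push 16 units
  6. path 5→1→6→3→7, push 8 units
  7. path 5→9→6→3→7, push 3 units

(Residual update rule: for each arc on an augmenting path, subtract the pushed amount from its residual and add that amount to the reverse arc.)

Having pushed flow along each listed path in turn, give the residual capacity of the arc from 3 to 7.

after path 1 (5→8→7, push 4): res(3,7)=29
after path 2 (5→1→3→7, push 3): res(3,7)=26
after path 3 (5→1→2→9→0→4→10→11→8→3→7, push 3): res(3,7)=23
after path 4 (5→8→3→7, push 3): res(3,7)=20
after path 5 (5→11→4→7, push 16): res(3,7)=20
after path 6 (5→1→6→3→7, push 8): res(3,7)=12
after path 7 (5→9→6→3→7, push 3): res(3,7)=9

Residual capacity of (3,7): 9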